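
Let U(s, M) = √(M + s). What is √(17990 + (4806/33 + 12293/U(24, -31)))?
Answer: √(107526188 - 10412171*I*√7)/77 ≈ 135.75 - 17.113*I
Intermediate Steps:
√(17990 + (4806/33 + 12293/U(24, -31))) = √(17990 + (4806/33 + 12293/(√(-31 + 24)))) = √(17990 + (4806*(1/33) + 12293/(√(-7)))) = √(17990 + (1602/11 + 12293/((I*√7)))) = √(17990 + (1602/11 + 12293*(-I*√7/7))) = √(17990 + (1602/11 - 12293*I*√7/7)) = √(199492/11 - 12293*I*√7/7)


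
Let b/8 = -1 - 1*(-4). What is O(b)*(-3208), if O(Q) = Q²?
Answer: -1847808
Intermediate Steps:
b = 24 (b = 8*(-1 - 1*(-4)) = 8*(-1 + 4) = 8*3 = 24)
O(b)*(-3208) = 24²*(-3208) = 576*(-3208) = -1847808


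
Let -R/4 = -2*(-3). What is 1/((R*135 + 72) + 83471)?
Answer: 1/80303 ≈ 1.2453e-5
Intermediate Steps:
R = -24 (R = -(-8)*(-3) = -4*6 = -24)
1/((R*135 + 72) + 83471) = 1/((-24*135 + 72) + 83471) = 1/((-3240 + 72) + 83471) = 1/(-3168 + 83471) = 1/80303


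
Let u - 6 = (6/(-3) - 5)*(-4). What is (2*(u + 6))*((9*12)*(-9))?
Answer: -77760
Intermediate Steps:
u = 34 (u = 6 + (6/(-3) - 5)*(-4) = 6 + (6*(-⅓) - 5)*(-4) = 6 + (-2 - 5)*(-4) = 6 - 7*(-4) = 6 + 28 = 34)
(2*(u + 6))*((9*12)*(-9)) = (2*(34 + 6))*((9*12)*(-9)) = (2*40)*(108*(-9)) = 80*(-972) = -77760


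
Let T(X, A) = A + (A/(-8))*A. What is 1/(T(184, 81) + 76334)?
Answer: 8/604759 ≈ 1.3228e-5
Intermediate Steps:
T(X, A) = A - A**2/8 (T(X, A) = A + (A*(-1/8))*A = A + (-A/8)*A = A - A**2/8)
1/(T(184, 81) + 76334) = 1/((1/8)*81*(8 - 1*81) + 76334) = 1/((1/8)*81*(8 - 81) + 76334) = 1/((1/8)*81*(-73) + 76334) = 1/(-5913/8 + 76334) = 1/(604759/8) = 8/604759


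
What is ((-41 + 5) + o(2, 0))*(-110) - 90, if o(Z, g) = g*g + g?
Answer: 3870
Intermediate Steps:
o(Z, g) = g + g² (o(Z, g) = g² + g = g + g²)
((-41 + 5) + o(2, 0))*(-110) - 90 = ((-41 + 5) + 0*(1 + 0))*(-110) - 90 = (-36 + 0*1)*(-110) - 90 = (-36 + 0)*(-110) - 90 = -36*(-110) - 90 = 3960 - 90 = 3870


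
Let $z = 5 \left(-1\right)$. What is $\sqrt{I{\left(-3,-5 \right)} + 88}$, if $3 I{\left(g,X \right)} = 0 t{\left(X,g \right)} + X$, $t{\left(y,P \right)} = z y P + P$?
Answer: $\frac{\sqrt{777}}{3} \approx 9.2916$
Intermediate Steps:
$z = -5$
$t{\left(y,P \right)} = P - 5 P y$ ($t{\left(y,P \right)} = - 5 y P + P = - 5 P y + P = P - 5 P y$)
$I{\left(g,X \right)} = \frac{X}{3}$ ($I{\left(g,X \right)} = \frac{0 g \left(1 - 5 X\right) + X}{3} = \frac{0 + X}{3} = \frac{X}{3}$)
$\sqrt{I{\left(-3,-5 \right)} + 88} = \sqrt{\frac{1}{3} \left(-5\right) + 88} = \sqrt{- \frac{5}{3} + 88} = \sqrt{\frac{259}{3}} = \frac{\sqrt{777}}{3}$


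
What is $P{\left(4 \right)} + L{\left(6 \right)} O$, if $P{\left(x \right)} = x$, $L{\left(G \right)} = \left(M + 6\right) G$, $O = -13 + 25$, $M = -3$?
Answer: $220$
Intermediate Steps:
$O = 12$
$L{\left(G \right)} = 3 G$ ($L{\left(G \right)} = \left(-3 + 6\right) G = 3 G$)
$P{\left(4 \right)} + L{\left(6 \right)} O = 4 + 3 \cdot 6 \cdot 12 = 4 + 18 \cdot 12 = 4 + 216 = 220$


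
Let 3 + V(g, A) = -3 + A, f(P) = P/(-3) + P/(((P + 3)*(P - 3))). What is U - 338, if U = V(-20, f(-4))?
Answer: -7208/21 ≈ -343.24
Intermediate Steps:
f(P) = -P/3 + P/((-3 + P)*(3 + P)) (f(P) = P*(-⅓) + P/(((3 + P)*(-3 + P))) = -P/3 + P/(((-3 + P)*(3 + P))) = -P/3 + P*(1/((-3 + P)*(3 + P))) = -P/3 + P/((-3 + P)*(3 + P)))
V(g, A) = -6 + A (V(g, A) = -3 + (-3 + A) = -6 + A)
U = -110/21 (U = -6 + (⅓)*(-4)*(12 - 1*(-4)²)/(-9 + (-4)²) = -6 + (⅓)*(-4)*(12 - 1*16)/(-9 + 16) = -6 + (⅓)*(-4)*(12 - 16)/7 = -6 + (⅓)*(-4)*(⅐)*(-4) = -6 + 16/21 = -110/21 ≈ -5.2381)
U - 338 = -110/21 - 338 = -7208/21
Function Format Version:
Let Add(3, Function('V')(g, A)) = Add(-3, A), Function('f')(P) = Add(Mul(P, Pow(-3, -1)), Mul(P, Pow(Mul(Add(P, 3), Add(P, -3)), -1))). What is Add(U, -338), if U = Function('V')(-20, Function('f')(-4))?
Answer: Rational(-7208, 21) ≈ -343.24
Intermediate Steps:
Function('f')(P) = Add(Mul(Rational(-1, 3), P), Mul(P, Pow(Add(-3, P), -1), Pow(Add(3, P), -1))) (Function('f')(P) = Add(Mul(P, Rational(-1, 3)), Mul(P, Pow(Mul(Add(3, P), Add(-3, P)), -1))) = Add(Mul(Rational(-1, 3), P), Mul(P, Pow(Mul(Add(-3, P), Add(3, P)), -1))) = Add(Mul(Rational(-1, 3), P), Mul(P, Mul(Pow(Add(-3, P), -1), Pow(Add(3, P), -1)))) = Add(Mul(Rational(-1, 3), P), Mul(P, Pow(Add(-3, P), -1), Pow(Add(3, P), -1))))
Function('V')(g, A) = Add(-6, A) (Function('V')(g, A) = Add(-3, Add(-3, A)) = Add(-6, A))
U = Rational(-110, 21) (U = Add(-6, Mul(Rational(1, 3), -4, Pow(Add(-9, Pow(-4, 2)), -1), Add(12, Mul(-1, Pow(-4, 2))))) = Add(-6, Mul(Rational(1, 3), -4, Pow(Add(-9, 16), -1), Add(12, Mul(-1, 16)))) = Add(-6, Mul(Rational(1, 3), -4, Pow(7, -1), Add(12, -16))) = Add(-6, Mul(Rational(1, 3), -4, Rational(1, 7), -4)) = Add(-6, Rational(16, 21)) = Rational(-110, 21) ≈ -5.2381)
Add(U, -338) = Add(Rational(-110, 21), -338) = Rational(-7208, 21)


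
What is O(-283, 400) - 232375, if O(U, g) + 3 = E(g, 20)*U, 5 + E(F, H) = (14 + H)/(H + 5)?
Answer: -5783697/25 ≈ -2.3135e+5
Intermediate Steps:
E(F, H) = -5 + (14 + H)/(5 + H) (E(F, H) = -5 + (14 + H)/(H + 5) = -5 + (14 + H)/(5 + H))
O(U, g) = -3 - 91*U/25 (O(U, g) = -3 + ((-11 - 4*20)/(5 + 20))*U = -3 + ((-11 - 80)/25)*U = -3 + ((1/25)*(-91))*U = -3 - 91*U/25)
O(-283, 400) - 232375 = (-3 - 91/25*(-283)) - 232375 = (-3 + 25753/25) - 232375 = 25678/25 - 232375 = -5783697/25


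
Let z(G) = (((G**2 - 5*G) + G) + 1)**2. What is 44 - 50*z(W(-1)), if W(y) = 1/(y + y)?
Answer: -3873/8 ≈ -484.13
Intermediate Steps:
W(y) = 1/(2*y)
z(G) = (1 + G**2 - 4*G)**2 (z(G) = ((G**2 - 4*G) + 1)**2 = (1 + G**2 - 4*G)**2)
44 - 50*z(W(-1)) = 44 - 50*(1 + ((1/2)/(-1))**2 - 2/(-1))**2 = 44 - 50*(1 + ((1/2)*(-1))**2 - 2*(-1))**2 = 44 - 50*(1 + (-1/2)**2 - 4*(-1/2))**2 = 44 - 50*(1 + 1/4 + 2)**2 = 44 - 50*(13/4)**2 = 44 - 50*169/16 = 44 - 4225/8 = -3873/8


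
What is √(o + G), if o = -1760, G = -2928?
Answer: 4*I*√293 ≈ 68.469*I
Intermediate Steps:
√(o + G) = √(-1760 - 2928) = √(-4688) = 4*I*√293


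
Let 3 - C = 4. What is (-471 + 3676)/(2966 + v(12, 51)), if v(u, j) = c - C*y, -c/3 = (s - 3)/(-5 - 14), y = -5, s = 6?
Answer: 60895/56268 ≈ 1.0822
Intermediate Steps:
C = -1 (C = 3 - 1*4 = 3 - 4 = -1)
c = 9/19 (c = -3*(6 - 3)/(-5 - 14) = -9/(-19) = -9*(-1)/19 = -3*(-3/19) = 9/19 ≈ 0.47368)
v(u, j) = -86/19 (v(u, j) = 9/19 - (-1)*(-5) = 9/19 - 1*5 = 9/19 - 5 = -86/19)
(-471 + 3676)/(2966 + v(12, 51)) = (-471 + 3676)/(2966 - 86/19) = 3205/(56268/19) = 3205*(19/56268) = 60895/56268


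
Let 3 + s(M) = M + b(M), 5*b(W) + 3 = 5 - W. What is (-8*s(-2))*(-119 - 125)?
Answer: -40992/5 ≈ -8198.4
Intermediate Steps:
b(W) = ⅖ - W/5 (b(W) = -⅗ + (5 - W)/5 = -⅗ + (1 - W/5) = ⅖ - W/5)
s(M) = -13/5 + 4*M/5 (s(M) = -3 + (M + (⅖ - M/5)) = -3 + (⅖ + 4*M/5) = -13/5 + 4*M/5)
(-8*s(-2))*(-119 - 125) = (-8*(-13/5 + (⅘)*(-2)))*(-119 - 125) = -8*(-13/5 - 8/5)*(-244) = -8*(-21/5)*(-244) = (168/5)*(-244) = -40992/5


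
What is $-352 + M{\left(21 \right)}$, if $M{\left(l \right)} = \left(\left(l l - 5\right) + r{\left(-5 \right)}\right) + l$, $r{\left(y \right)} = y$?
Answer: $100$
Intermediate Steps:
$M{\left(l \right)} = -10 + l + l^{2}$ ($M{\left(l \right)} = \left(\left(l l - 5\right) - 5\right) + l = \left(\left(l^{2} - 5\right) - 5\right) + l = \left(\left(-5 + l^{2}\right) - 5\right) + l = \left(-10 + l^{2}\right) + l = -10 + l + l^{2}$)
$-352 + M{\left(21 \right)} = -352 + \left(-10 + 21 + 21^{2}\right) = -352 + \left(-10 + 21 + 441\right) = -352 + 452 = 100$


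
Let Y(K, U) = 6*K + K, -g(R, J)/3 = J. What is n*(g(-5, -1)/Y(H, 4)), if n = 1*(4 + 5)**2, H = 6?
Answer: 81/14 ≈ 5.7857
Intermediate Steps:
g(R, J) = -3*J
Y(K, U) = 7*K
n = 81 (n = 1*9**2 = 1*81 = 81)
n*(g(-5, -1)/Y(H, 4)) = 81*((-3*(-1))/((7*6))) = 81*(3/42) = 81*(3*(1/42)) = 81*(1/14) = 81/14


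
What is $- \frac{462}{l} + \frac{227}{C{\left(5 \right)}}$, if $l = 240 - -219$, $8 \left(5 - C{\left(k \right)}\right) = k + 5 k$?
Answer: $\frac{138154}{765} \approx 180.59$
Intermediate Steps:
$C{\left(k \right)} = 5 - \frac{3 k}{4}$ ($C{\left(k \right)} = 5 - \frac{k + 5 k}{8} = 5 - \frac{6 k}{8} = 5 - \frac{3 k}{4}$)
$l = 459$ ($l = 240 + 219 = 459$)
$- \frac{462}{l} + \frac{227}{C{\left(5 \right)}} = - \frac{462}{459} + \frac{227}{5 - \frac{15}{4}} = \left(-462\right) \frac{1}{459} + \frac{227}{5 - \frac{15}{4}} = - \frac{154}{153} + \frac{227}{\frac{5}{4}} = - \frac{154}{153} + 227 \cdot \frac{4}{5} = - \frac{154}{153} + \frac{908}{5} = \frac{138154}{765}$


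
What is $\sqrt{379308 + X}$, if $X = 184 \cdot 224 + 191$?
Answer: $\sqrt{420715} \approx 648.63$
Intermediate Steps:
$X = 41407$ ($X = 41216 + 191 = 41407$)
$\sqrt{379308 + X} = \sqrt{379308 + 41407} = \sqrt{420715}$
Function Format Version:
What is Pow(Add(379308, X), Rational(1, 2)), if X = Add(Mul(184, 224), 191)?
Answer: Pow(420715, Rational(1, 2)) ≈ 648.63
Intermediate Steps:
X = 41407 (X = Add(41216, 191) = 41407)
Pow(Add(379308, X), Rational(1, 2)) = Pow(Add(379308, 41407), Rational(1, 2)) = Pow(420715, Rational(1, 2))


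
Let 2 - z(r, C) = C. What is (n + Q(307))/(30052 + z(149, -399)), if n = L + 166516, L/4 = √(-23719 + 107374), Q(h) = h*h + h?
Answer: 87024/10151 + 52*√55/10151 ≈ 8.6109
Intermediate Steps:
z(r, C) = 2 - C
Q(h) = h + h² (Q(h) = h² + h = h + h²)
L = 156*√55 (L = 4*√(-23719 + 107374) = 4*√83655 = 4*(39*√55) = 156*√55 ≈ 1156.9)
n = 166516 + 156*√55 (n = 156*√55 + 166516 = 166516 + 156*√55 ≈ 1.6767e+5)
(n + Q(307))/(30052 + z(149, -399)) = ((166516 + 156*√55) + 307*(1 + 307))/(30052 + (2 - 1*(-399))) = ((166516 + 156*√55) + 307*308)/(30052 + (2 + 399)) = ((166516 + 156*√55) + 94556)/(30052 + 401) = (261072 + 156*√55)/30453 = (261072 + 156*√55)*(1/30453) = 87024/10151 + 52*√55/10151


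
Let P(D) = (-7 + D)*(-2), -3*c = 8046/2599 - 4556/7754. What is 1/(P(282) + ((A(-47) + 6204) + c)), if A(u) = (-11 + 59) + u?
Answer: 30228969/170919545875 ≈ 0.00017686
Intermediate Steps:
c = -25273820/30228969 (c = -(8046/2599 - 4556/7754)/3 = -(8046*(1/2599) - 4556*1/7754)/3 = -(8046/2599 - 2278/3877)/3 = -⅓*25273820/10076323 = -25273820/30228969 ≈ -0.83608)
P(D) = 14 - 2*D
A(u) = 48 + u
1/(P(282) + ((A(-47) + 6204) + c)) = 1/((14 - 2*282) + (((48 - 47) + 6204) - 25273820/30228969)) = 1/((14 - 564) + ((1 + 6204) - 25273820/30228969)) = 1/(-550 + (6205 - 25273820/30228969)) = 1/(-550 + 187545478825/30228969) = 1/(170919545875/30228969) = 30228969/170919545875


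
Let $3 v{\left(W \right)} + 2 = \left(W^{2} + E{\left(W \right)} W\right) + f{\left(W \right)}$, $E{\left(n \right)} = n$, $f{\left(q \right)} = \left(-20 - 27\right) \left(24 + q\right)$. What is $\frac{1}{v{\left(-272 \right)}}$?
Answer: $\frac{3}{159622} \approx 1.8794 \cdot 10^{-5}$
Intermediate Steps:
$f{\left(q \right)} = -1128 - 47 q$ ($f{\left(q \right)} = - 47 \left(24 + q\right) = -1128 - 47 q$)
$v{\left(W \right)} = - \frac{1130}{3} - \frac{47 W}{3} + \frac{2 W^{2}}{3}$ ($v{\left(W \right)} = - \frac{2}{3} + \frac{\left(W^{2} + W W\right) - \left(1128 + 47 W\right)}{3} = - \frac{2}{3} + \frac{\left(W^{2} + W^{2}\right) - \left(1128 + 47 W\right)}{3} = - \frac{2}{3} + \frac{2 W^{2} - \left(1128 + 47 W\right)}{3} = - \frac{2}{3} + \frac{-1128 - 47 W + 2 W^{2}}{3} = - \frac{2}{3} - \left(376 - \frac{2 W^{2}}{3} + \frac{47 W}{3}\right) = - \frac{1130}{3} - \frac{47 W}{3} + \frac{2 W^{2}}{3}$)
$\frac{1}{v{\left(-272 \right)}} = \frac{1}{- \frac{1130}{3} - - \frac{12784}{3} + \frac{2 \left(-272\right)^{2}}{3}} = \frac{1}{- \frac{1130}{3} + \frac{12784}{3} + \frac{2}{3} \cdot 73984} = \frac{1}{- \frac{1130}{3} + \frac{12784}{3} + \frac{147968}{3}} = \frac{1}{\frac{159622}{3}} = \frac{3}{159622}$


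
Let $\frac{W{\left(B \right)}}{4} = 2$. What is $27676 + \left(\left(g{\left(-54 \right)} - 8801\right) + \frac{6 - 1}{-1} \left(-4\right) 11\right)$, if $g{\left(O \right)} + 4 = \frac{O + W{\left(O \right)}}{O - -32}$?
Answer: $\frac{210024}{11} \approx 19093.0$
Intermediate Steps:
$W{\left(B \right)} = 8$ ($W{\left(B \right)} = 4 \cdot 2 = 8$)
$g{\left(O \right)} = -4 + \frac{8 + O}{32 + O}$ ($g{\left(O \right)} = -4 + \frac{O + 8}{O - -32} = -4 + \frac{8 + O}{O + 32} = -4 + \frac{8 + O}{32 + O}$)
$27676 + \left(\left(g{\left(-54 \right)} - 8801\right) + \frac{6 - 1}{-1} \left(-4\right) 11\right) = 27676 - \left(8801 - \frac{6 - 1}{-1} \left(-4\right) 11 - \frac{3 \left(-40 - -54\right)}{32 - 54}\right) = 27676 - \left(8801 - \left(-1\right) 5 \left(-4\right) 11 - \frac{3 \left(-40 + 54\right)}{-22}\right) = 27676 - \left(8801 + \frac{21}{11} - \left(-5\right) \left(-4\right) 11\right) = 27676 + \left(\left(- \frac{21}{11} - 8801\right) + 20 \cdot 11\right) = 27676 + \left(- \frac{96832}{11} + 220\right) = 27676 - \frac{94412}{11} = \frac{210024}{11}$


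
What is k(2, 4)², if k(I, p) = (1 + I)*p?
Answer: 144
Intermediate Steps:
k(I, p) = p*(1 + I)
k(2, 4)² = (4*(1 + 2))² = (4*3)² = 12² = 144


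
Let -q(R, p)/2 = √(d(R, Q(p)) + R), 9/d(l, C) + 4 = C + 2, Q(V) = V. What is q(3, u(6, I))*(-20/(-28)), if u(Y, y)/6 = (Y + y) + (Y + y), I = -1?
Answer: -5*√10614/203 ≈ -2.5375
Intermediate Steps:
d(l, C) = 9/(-2 + C) (d(l, C) = 9/(-4 + (C + 2)) = 9/(-4 + (2 + C)) = 9/(-2 + C))
u(Y, y) = 12*Y + 12*y (u(Y, y) = 6*((Y + y) + (Y + y)) = 6*(2*Y + 2*y) = 12*Y + 12*y)
q(R, p) = -2*√(R + 9/(-2 + p)) (q(R, p) = -2*√(9/(-2 + p) + R) = -2*√(R + 9/(-2 + p)))
q(3, u(6, I))*(-20/(-28)) = (-2*√(9 + 3*(-2 + (12*6 + 12*(-1))))/√(-2 + (12*6 + 12*(-1))))*(-20/(-28)) = (-2*√(9 + 3*(-2 + (72 - 12)))/√(-2 + (72 - 12)))*(-20*(-1/28)) = -2*√(9 + 3*(-2 + 60))/√(-2 + 60)*(5/7) = -2*√58*√(9 + 3*58)/58*(5/7) = -2*√58*√(9 + 174)/58*(5/7) = -2*√10614/58*(5/7) = -√10614/29*(5/7) = -5*√10614/203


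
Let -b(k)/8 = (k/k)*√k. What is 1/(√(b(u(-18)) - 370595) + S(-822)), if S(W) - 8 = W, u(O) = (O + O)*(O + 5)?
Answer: -1/(814 - I*√(370595 + 48*√13)) ≈ -0.00078772 - 0.00058925*I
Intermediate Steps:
u(O) = 2*O*(5 + O) (u(O) = (2*O)*(5 + O) = 2*O*(5 + O))
S(W) = 8 + W
b(k) = -8*√k (b(k) = -8*k/k*√k = -8*√k)
1/(√(b(u(-18)) - 370595) + S(-822)) = 1/(√(-8*6*√13 - 370595) + (8 - 822)) = 1/(√(-8*6*√13 - 370595) - 814) = 1/(√(-48*√13 - 370595) - 814) = 1/(√(-370595 - 48*√13) - 814) = 1/(-814 + √(-370595 - 48*√13))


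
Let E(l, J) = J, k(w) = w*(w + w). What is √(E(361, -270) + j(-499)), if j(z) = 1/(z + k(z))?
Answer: I*√66827492954927/497503 ≈ 16.432*I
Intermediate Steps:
k(w) = 2*w² (k(w) = w*(2*w) = 2*w²)
j(z) = 1/(z + 2*z²)
√(E(361, -270) + j(-499)) = √(-270 + 1/((-499)*(1 + 2*(-499)))) = √(-270 - 1/(499*(1 - 998))) = √(-270 - 1/499/(-997)) = √(-270 - 1/499*(-1/997)) = √(-270 + 1/497503) = √(-134325809/497503) = I*√66827492954927/497503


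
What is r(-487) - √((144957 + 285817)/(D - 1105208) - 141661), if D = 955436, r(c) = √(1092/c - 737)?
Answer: I*(-√794438692397238/74886 + √175325357/487) ≈ -349.19*I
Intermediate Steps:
r(c) = √(-737 + 1092/c)
r(-487) - √((144957 + 285817)/(D - 1105208) - 141661) = √(-737 + 1092/(-487)) - √((144957 + 285817)/(955436 - 1105208) - 141661) = √(-737 + 1092*(-1/487)) - √(430774/(-149772) - 141661) = √(-737 - 1092/487) - √(430774*(-1/149772) - 141661) = √(-360011/487) - √(-215387/74886 - 141661) = I*√175325357/487 - √(-10608641033/74886) = I*√175325357/487 - I*√794438692397238/74886 = -I*√794438692397238/74886 + I*√175325357/487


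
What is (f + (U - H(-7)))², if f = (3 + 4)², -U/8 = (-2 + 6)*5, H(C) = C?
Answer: 10816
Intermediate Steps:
U = -160 (U = -8*(-2 + 6)*5 = -32*5 = -8*20 = -160)
f = 49 (f = 7² = 49)
(f + (U - H(-7)))² = (49 + (-160 - 1*(-7)))² = (49 + (-160 + 7))² = (49 - 153)² = (-104)² = 10816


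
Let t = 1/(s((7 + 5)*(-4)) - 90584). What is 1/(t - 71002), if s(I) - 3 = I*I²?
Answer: -201173/14283685347 ≈ -1.4084e-5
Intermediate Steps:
s(I) = 3 + I³ (s(I) = 3 + I*I² = 3 + I³)
t = -1/201173 (t = 1/((3 + ((7 + 5)*(-4))³) - 90584) = 1/((3 + (12*(-4))³) - 90584) = 1/((3 + (-48)³) - 90584) = 1/((3 - 110592) - 90584) = 1/(-110589 - 90584) = 1/(-201173) = -1/201173 ≈ -4.9708e-6)
1/(t - 71002) = 1/(-1/201173 - 71002) = 1/(-14283685347/201173) = -201173/14283685347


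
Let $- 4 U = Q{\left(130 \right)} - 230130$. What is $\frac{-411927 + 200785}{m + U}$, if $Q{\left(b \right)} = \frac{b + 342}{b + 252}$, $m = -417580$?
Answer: $\frac{80656244}{137538263} \approx 0.58643$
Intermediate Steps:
$Q{\left(b \right)} = \frac{342 + b}{252 + b}$
$U = \frac{21977297}{382}$ ($U = - \frac{\frac{342 + 130}{252 + 130} - 230130}{4} = - \frac{\frac{1}{382} \cdot 472 - 230130}{4} = - \frac{\frac{236}{191} - 230130}{4} = \left(- \frac{1}{4}\right) \left(- \frac{43954594}{191}\right) = \frac{21977297}{382} \approx 57532.0$)
$\frac{-411927 + 200785}{m + U} = \frac{-411927 + 200785}{-417580 + \frac{21977297}{382}} = - \frac{211142}{- \frac{137538263}{382}} = \left(-211142\right) \left(- \frac{382}{137538263}\right) = \frac{80656244}{137538263}$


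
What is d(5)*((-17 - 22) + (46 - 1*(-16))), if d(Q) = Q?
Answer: 115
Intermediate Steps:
d(5)*((-17 - 22) + (46 - 1*(-16))) = 5*((-17 - 22) + (46 - 1*(-16))) = 5*(-39 + (46 + 16)) = 5*(-39 + 62) = 5*23 = 115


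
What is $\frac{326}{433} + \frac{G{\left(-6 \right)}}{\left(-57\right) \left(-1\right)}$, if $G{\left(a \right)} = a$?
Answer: $\frac{5328}{8227} \approx 0.64762$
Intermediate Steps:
$\frac{326}{433} + \frac{G{\left(-6 \right)}}{\left(-57\right) \left(-1\right)} = \frac{326}{433} - \frac{6}{\left(-57\right) \left(-1\right)} = 326 \cdot \frac{1}{433} - \frac{6}{57} = \frac{326}{433} - \frac{2}{19} = \frac{5328}{8227}$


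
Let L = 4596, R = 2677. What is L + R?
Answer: 7273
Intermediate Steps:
L + R = 4596 + 2677 = 7273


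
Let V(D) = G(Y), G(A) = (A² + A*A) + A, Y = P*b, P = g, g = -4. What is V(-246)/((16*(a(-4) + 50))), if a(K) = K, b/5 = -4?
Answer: 35/2 ≈ 17.500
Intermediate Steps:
b = -20 (b = 5*(-4) = -20)
P = -4
Y = 80 (Y = -4*(-20) = 80)
G(A) = A + 2*A² (G(A) = (A² + A²) + A = 2*A² + A = A + 2*A²)
V(D) = 12880 (V(D) = 80*(1 + 2*80) = 80*(1 + 160) = 80*161 = 12880)
V(-246)/((16*(a(-4) + 50))) = 12880/((16*(-4 + 50))) = 12880/((16*46)) = 12880/736 = 12880*(1/736) = 35/2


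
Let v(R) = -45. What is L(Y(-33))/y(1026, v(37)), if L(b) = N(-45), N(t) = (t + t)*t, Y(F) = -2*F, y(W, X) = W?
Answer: 75/19 ≈ 3.9474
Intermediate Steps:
N(t) = 2*t**2 (N(t) = (2*t)*t = 2*t**2)
L(b) = 4050 (L(b) = 2*(-45)**2 = 2*2025 = 4050)
L(Y(-33))/y(1026, v(37)) = 4050/1026 = 4050*(1/1026) = 75/19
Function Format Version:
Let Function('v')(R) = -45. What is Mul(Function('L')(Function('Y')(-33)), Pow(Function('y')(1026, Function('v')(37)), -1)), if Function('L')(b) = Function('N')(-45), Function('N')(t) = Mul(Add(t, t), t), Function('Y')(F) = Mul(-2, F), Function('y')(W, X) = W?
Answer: Rational(75, 19) ≈ 3.9474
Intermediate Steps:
Function('N')(t) = Mul(2, Pow(t, 2)) (Function('N')(t) = Mul(Mul(2, t), t) = Mul(2, Pow(t, 2)))
Function('L')(b) = 4050 (Function('L')(b) = Mul(2, Pow(-45, 2)) = Mul(2, 2025) = 4050)
Mul(Function('L')(Function('Y')(-33)), Pow(Function('y')(1026, Function('v')(37)), -1)) = Mul(4050, Pow(1026, -1)) = Mul(4050, Rational(1, 1026)) = Rational(75, 19)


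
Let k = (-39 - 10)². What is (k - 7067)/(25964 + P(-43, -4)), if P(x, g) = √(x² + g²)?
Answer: -121148024/674127431 + 4666*√1865/674127431 ≈ -0.17941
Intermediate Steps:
P(x, g) = √(g² + x²)
k = 2401 (k = (-49)² = 2401)
(k - 7067)/(25964 + P(-43, -4)) = (2401 - 7067)/(25964 + √((-4)² + (-43)²)) = -4666/(25964 + √(16 + 1849)) = -4666/(25964 + √1865)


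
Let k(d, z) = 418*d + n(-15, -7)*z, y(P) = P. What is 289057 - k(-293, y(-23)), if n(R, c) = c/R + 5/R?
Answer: 6173011/15 ≈ 4.1153e+5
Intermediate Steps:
n(R, c) = 5/R + c/R
k(d, z) = 418*d + 2*z/15 (k(d, z) = 418*d + ((5 - 7)/(-15))*z = 418*d + (-1/15*(-2))*z = 418*d + 2*z/15)
289057 - k(-293, y(-23)) = 289057 - (418*(-293) + (2/15)*(-23)) = 289057 - (-122474 - 46/15) = 289057 - 1*(-1837156/15) = 289057 + 1837156/15 = 6173011/15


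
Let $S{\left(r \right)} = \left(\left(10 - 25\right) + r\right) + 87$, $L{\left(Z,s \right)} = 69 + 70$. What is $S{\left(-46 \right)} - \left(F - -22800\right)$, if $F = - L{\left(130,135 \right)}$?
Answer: $-22635$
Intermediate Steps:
$L{\left(Z,s \right)} = 139$
$S{\left(r \right)} = 72 + r$ ($S{\left(r \right)} = \left(-15 + r\right) + 87 = 72 + r$)
$F = -139$ ($F = \left(-1\right) 139 = -139$)
$S{\left(-46 \right)} - \left(F - -22800\right) = \left(72 - 46\right) - \left(-139 - -22800\right) = 26 - \left(-139 + 22800\right) = 26 - 22661 = -22635$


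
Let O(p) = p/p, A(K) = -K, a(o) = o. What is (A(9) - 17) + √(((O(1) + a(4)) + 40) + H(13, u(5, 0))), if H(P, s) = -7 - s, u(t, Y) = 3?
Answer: -26 + √35 ≈ -20.084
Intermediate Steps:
O(p) = 1
(A(9) - 17) + √(((O(1) + a(4)) + 40) + H(13, u(5, 0))) = (-1*9 - 17) + √(((1 + 4) + 40) + (-7 - 1*3)) = (-9 - 17) + √((5 + 40) + (-7 - 3)) = -26 + √(45 - 10) = -26 + √35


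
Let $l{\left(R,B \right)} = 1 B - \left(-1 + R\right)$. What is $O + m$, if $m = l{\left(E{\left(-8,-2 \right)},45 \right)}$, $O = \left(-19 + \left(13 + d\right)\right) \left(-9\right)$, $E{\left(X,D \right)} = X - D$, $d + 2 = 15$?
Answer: $-11$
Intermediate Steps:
$d = 13$ ($d = -2 + 15 = 13$)
$O = -63$ ($O = \left(-19 + \left(13 + 13\right)\right) \left(-9\right) = \left(-19 + 26\right) \left(-9\right) = 7 \left(-9\right) = -63$)
$l{\left(R,B \right)} = 1 + B - R$ ($l{\left(R,B \right)} = B - \left(-1 + R\right) = 1 + B - R$)
$m = 52$ ($m = 1 + 45 - \left(-8 - -2\right) = 1 + 45 - \left(-8 + 2\right) = 1 + 45 - -6 = 1 + 45 + 6 = 52$)
$O + m = -63 + 52 = -11$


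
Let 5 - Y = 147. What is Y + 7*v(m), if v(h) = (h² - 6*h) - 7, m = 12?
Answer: 313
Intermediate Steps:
Y = -142 (Y = 5 - 1*147 = 5 - 147 = -142)
v(h) = -7 + h² - 6*h
Y + 7*v(m) = -142 + 7*(-7 + 12² - 6*12) = -142 + 7*(-7 + 144 - 72) = -142 + 7*65 = -142 + 455 = 313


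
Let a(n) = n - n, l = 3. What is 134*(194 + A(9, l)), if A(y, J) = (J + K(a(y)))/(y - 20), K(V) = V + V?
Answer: 285554/11 ≈ 25959.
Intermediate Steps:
a(n) = 0
K(V) = 2*V
A(y, J) = J/(-20 + y) (A(y, J) = (J + 2*0)/(y - 20) = (J + 0)/(-20 + y) = J/(-20 + y))
134*(194 + A(9, l)) = 134*(194 + 3/(-20 + 9)) = 134*(194 + 3/(-11)) = 134*(194 + 3*(-1/11)) = 134*(194 - 3/11) = 134*(2131/11) = 285554/11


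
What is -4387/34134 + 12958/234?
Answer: 73546969/1331226 ≈ 55.248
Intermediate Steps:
-4387/34134 + 12958/234 = -4387*1/34134 + 12958*(1/234) = -4387/34134 + 6479/117 = 73546969/1331226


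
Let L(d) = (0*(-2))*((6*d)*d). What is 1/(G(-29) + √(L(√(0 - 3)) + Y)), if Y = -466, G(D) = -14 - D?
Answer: 15/691 - I*√466/691 ≈ 0.021708 - 0.03124*I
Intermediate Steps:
L(d) = 0 (L(d) = 0*(6*d²) = 0)
1/(G(-29) + √(L(√(0 - 3)) + Y)) = 1/((-14 - 1*(-29)) + √(0 - 466)) = 1/((-14 + 29) + √(-466)) = 1/(15 + I*√466)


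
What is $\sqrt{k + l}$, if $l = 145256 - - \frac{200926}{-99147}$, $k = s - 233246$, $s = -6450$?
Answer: $\frac{i \sqrt{928377172604082}}{99147} \approx 307.31 i$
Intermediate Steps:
$k = -239696$ ($k = -6450 - 233246 = -239696$)
$l = \frac{14401495706}{99147}$ ($l = 145256 - \left(-200926\right) \left(- \frac{1}{99147}\right) = 145256 - \frac{200926}{99147} = \frac{14401495706}{99147} \approx 1.4525 \cdot 10^{5}$)
$\sqrt{k + l} = \sqrt{-239696 + \frac{14401495706}{99147}} = \sqrt{- \frac{9363643606}{99147}} = \frac{i \sqrt{928377172604082}}{99147}$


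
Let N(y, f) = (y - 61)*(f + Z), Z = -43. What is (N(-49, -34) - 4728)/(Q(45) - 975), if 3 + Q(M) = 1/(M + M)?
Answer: -336780/88019 ≈ -3.8262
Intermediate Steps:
Q(M) = -3 + 1/(2*M) (Q(M) = -3 + 1/(M + M) = -3 + 1/(2*M))
N(y, f) = (-61 + y)*(-43 + f) (N(y, f) = (y - 61)*(f - 43) = (-61 + y)*(-43 + f))
(N(-49, -34) - 4728)/(Q(45) - 975) = ((2623 - 61*(-34) - 43*(-49) - 34*(-49)) - 4728)/((-3 + (1/2)/45) - 975) = ((2623 + 2074 + 2107 + 1666) - 4728)/((-3 + (1/2)*(1/45)) - 975) = (8470 - 4728)/((-3 + 1/90) - 975) = 3742/(-269/90 - 975) = 3742/(-88019/90) = 3742*(-90/88019) = -336780/88019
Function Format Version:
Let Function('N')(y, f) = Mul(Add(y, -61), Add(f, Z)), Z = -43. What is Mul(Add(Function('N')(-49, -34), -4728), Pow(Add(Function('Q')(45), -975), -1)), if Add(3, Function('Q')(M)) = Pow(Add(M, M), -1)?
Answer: Rational(-336780, 88019) ≈ -3.8262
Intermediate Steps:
Function('Q')(M) = Add(-3, Mul(Rational(1, 2), Pow(M, -1))) (Function('Q')(M) = Add(-3, Pow(Add(M, M), -1)) = Add(-3, Pow(Mul(2, M), -1)) = Add(-3, Mul(Rational(1, 2), Pow(M, -1))))
Function('N')(y, f) = Mul(Add(-61, y), Add(-43, f)) (Function('N')(y, f) = Mul(Add(y, -61), Add(f, -43)) = Mul(Add(-61, y), Add(-43, f)))
Mul(Add(Function('N')(-49, -34), -4728), Pow(Add(Function('Q')(45), -975), -1)) = Mul(Add(Add(2623, Mul(-61, -34), Mul(-43, -49), Mul(-34, -49)), -4728), Pow(Add(Add(-3, Mul(Rational(1, 2), Pow(45, -1))), -975), -1)) = Mul(Add(Add(2623, 2074, 2107, 1666), -4728), Pow(Add(Add(-3, Mul(Rational(1, 2), Rational(1, 45))), -975), -1)) = Mul(Add(8470, -4728), Pow(Add(Add(-3, Rational(1, 90)), -975), -1)) = Mul(3742, Pow(Add(Rational(-269, 90), -975), -1)) = Mul(3742, Pow(Rational(-88019, 90), -1)) = Mul(3742, Rational(-90, 88019)) = Rational(-336780, 88019)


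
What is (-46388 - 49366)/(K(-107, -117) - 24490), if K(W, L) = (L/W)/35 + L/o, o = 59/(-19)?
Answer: 10578662535/2701427956 ≈ 3.9160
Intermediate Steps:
o = -59/19 (o = 59*(-1/19) = -59/19 ≈ -3.1053)
K(W, L) = -19*L/59 + L/(35*W) (K(W, L) = (L/W)/35 + L/(-59/19) = (L/W)*(1/35) + L*(-19/59) = L/(35*W) - 19*L/59 = -19*L/59 + L/(35*W))
(-46388 - 49366)/(K(-107, -117) - 24490) = (-46388 - 49366)/((1/2065)*(-117)*(59 - 665*(-107))/(-107) - 24490) = -95754/((1/2065)*(-117)*(-1/107)*(59 + 71155) - 24490) = -95754/((1/2065)*(-117)*(-1/107)*71214 - 24490) = -95754/(8332038/220955 - 24490) = -95754/(-5402855912/220955) = -95754*(-220955/5402855912) = 10578662535/2701427956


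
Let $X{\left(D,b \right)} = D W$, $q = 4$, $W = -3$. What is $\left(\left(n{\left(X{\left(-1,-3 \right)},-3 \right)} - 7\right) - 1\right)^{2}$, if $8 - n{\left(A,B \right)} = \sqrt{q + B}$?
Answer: $1$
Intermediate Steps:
$X{\left(D,b \right)} = - 3 D$ ($X{\left(D,b \right)} = D \left(-3\right) = - 3 D$)
$n{\left(A,B \right)} = 8 - \sqrt{4 + B}$
$\left(\left(n{\left(X{\left(-1,-3 \right)},-3 \right)} - 7\right) - 1\right)^{2} = \left(\left(\left(8 - \sqrt{4 - 3}\right) - 7\right) - 1\right)^{2} = \left(\left(\left(8 - \sqrt{1}\right) - 7\right) - 1\right)^{2} = \left(\left(\left(8 - 1\right) - 7\right) - 1\right)^{2} = \left(\left(7 - 7\right) - 1\right)^{2} = \left(0 - 1\right)^{2} = \left(-1\right)^{2} = 1$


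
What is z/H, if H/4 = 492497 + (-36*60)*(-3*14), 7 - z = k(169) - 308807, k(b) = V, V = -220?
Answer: 154517/1166434 ≈ 0.13247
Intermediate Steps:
k(b) = -220
z = 309034 (z = 7 - (-220 - 308807) = 7 - 1*(-309027) = 7 + 309027 = 309034)
H = 2332868 (H = 4*(492497 + (-36*60)*(-3*14)) = 4*(492497 - 2160*(-42)) = 4*(492497 + 90720) = 4*583217 = 2332868)
z/H = 309034/2332868 = 309034*(1/2332868) = 154517/1166434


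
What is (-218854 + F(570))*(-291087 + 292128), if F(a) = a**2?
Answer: 110393886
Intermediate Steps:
(-218854 + F(570))*(-291087 + 292128) = (-218854 + 570**2)*(-291087 + 292128) = (-218854 + 324900)*1041 = 106046*1041 = 110393886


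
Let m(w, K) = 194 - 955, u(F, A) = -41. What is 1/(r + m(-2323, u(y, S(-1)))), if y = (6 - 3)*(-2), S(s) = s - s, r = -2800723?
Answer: -1/2801484 ≈ -3.5695e-7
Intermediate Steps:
S(s) = 0
y = -6 (y = 3*(-2) = -6)
m(w, K) = -761
1/(r + m(-2323, u(y, S(-1)))) = 1/(-2800723 - 761) = 1/(-2801484) = -1/2801484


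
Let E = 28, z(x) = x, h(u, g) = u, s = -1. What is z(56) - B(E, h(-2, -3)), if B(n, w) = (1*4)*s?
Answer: 60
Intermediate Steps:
B(n, w) = -4 (B(n, w) = (1*4)*(-1) = 4*(-1) = -4)
z(56) - B(E, h(-2, -3)) = 56 - 1*(-4) = 56 + 4 = 60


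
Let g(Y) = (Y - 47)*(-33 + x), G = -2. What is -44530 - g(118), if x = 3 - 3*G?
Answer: -42826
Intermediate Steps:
x = 9 (x = 3 - 3*(-2) = 3 + 6 = 9)
g(Y) = 1128 - 24*Y (g(Y) = (Y - 47)*(-33 + 9) = (-47 + Y)*(-24) = 1128 - 24*Y)
-44530 - g(118) = -44530 - (1128 - 24*118) = -44530 - (1128 - 2832) = -44530 - 1*(-1704) = -44530 + 1704 = -42826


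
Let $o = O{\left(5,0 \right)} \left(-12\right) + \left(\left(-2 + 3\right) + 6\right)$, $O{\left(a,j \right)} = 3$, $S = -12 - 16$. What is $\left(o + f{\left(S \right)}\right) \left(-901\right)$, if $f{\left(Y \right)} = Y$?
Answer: $51357$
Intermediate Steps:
$S = -28$
$o = -29$ ($o = 3 \left(-12\right) + \left(\left(-2 + 3\right) + 6\right) = -36 + \left(1 + 6\right) = -36 + 7 = -29$)
$\left(o + f{\left(S \right)}\right) \left(-901\right) = \left(-29 - 28\right) \left(-901\right) = \left(-57\right) \left(-901\right) = 51357$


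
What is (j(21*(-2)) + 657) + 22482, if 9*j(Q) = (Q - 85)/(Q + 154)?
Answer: 23323985/1008 ≈ 23139.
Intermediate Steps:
j(Q) = (-85 + Q)/(9*(154 + Q)) (j(Q) = ((Q - 85)/(Q + 154))/9 = ((-85 + Q)/(154 + Q))/9 = (-85 + Q)/(9*(154 + Q)))
(j(21*(-2)) + 657) + 22482 = ((-85 + 21*(-2))/(9*(154 + 21*(-2))) + 657) + 22482 = ((-85 - 42)/(9*(154 - 42)) + 657) + 22482 = ((⅑)*(-127)/112 + 657) + 22482 = ((⅑)*(1/112)*(-127) + 657) + 22482 = (-127/1008 + 657) + 22482 = 662129/1008 + 22482 = 23323985/1008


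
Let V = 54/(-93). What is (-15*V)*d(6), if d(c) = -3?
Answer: -810/31 ≈ -26.129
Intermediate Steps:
V = -18/31 (V = 54*(-1/93) = -18/31 ≈ -0.58065)
(-15*V)*d(6) = -15*(-18/31)*(-3) = (270/31)*(-3) = -810/31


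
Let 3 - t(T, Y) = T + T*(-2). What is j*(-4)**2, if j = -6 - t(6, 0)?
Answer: -240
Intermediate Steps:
t(T, Y) = 3 + T (t(T, Y) = 3 - (T + T*(-2)) = 3 - (T - 2*T) = 3 - (-1)*T = 3 + T)
j = -15 (j = -6 - (3 + 6) = -6 - 1*9 = -6 - 9 = -15)
j*(-4)**2 = -15*(-4)**2 = -15*16 = -240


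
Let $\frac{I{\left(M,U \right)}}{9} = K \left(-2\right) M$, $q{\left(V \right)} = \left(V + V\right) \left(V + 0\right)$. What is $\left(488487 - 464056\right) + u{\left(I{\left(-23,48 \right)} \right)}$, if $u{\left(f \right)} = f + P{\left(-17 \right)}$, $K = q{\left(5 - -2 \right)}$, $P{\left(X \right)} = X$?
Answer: $64986$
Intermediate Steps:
$q{\left(V \right)} = 2 V^{2}$ ($q{\left(V \right)} = 2 V V = 2 V^{2}$)
$K = 98$ ($K = 2 \left(5 - -2\right)^{2} = 2 \left(5 + 2\right)^{2} = 2 \cdot 7^{2} = 2 \cdot 49 = 98$)
$I{\left(M,U \right)} = - 1764 M$ ($I{\left(M,U \right)} = 9 \cdot 98 \left(-2\right) M = 9 \left(- 196 M\right) = - 1764 M$)
$u{\left(f \right)} = -17 + f$ ($u{\left(f \right)} = f - 17 = -17 + f$)
$\left(488487 - 464056\right) + u{\left(I{\left(-23,48 \right)} \right)} = \left(488487 - 464056\right) - -40555 = 24431 + \left(-17 + 40572\right) = 24431 + 40555 = 64986$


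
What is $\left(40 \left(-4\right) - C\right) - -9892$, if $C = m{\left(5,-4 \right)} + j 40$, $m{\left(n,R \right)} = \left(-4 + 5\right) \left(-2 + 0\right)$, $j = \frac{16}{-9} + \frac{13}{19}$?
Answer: $\frac{1671994}{171} \approx 9777.8$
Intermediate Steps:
$j = - \frac{187}{171}$ ($j = 16 \left(- \frac{1}{9}\right) + 13 \cdot \frac{1}{19} = - \frac{16}{9} + \frac{13}{19} = - \frac{187}{171} \approx -1.0936$)
$m{\left(n,R \right)} = -2$ ($m{\left(n,R \right)} = 1 \left(-2\right) = -2$)
$C = - \frac{7822}{171}$ ($C = -2 - \frac{7480}{171} = - \frac{7822}{171} \approx -45.743$)
$\left(40 \left(-4\right) - C\right) - -9892 = \left(40 \left(-4\right) - - \frac{7822}{171}\right) - -9892 = \left(-160 + \frac{7822}{171}\right) + 9892 = - \frac{19538}{171} + 9892 = \frac{1671994}{171}$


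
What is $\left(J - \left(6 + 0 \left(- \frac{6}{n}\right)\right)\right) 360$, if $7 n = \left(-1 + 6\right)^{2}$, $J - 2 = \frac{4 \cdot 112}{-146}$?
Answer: $- \frac{185760}{73} \approx -2544.7$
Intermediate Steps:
$J = - \frac{78}{73}$ ($J = 2 + \frac{4 \cdot 112}{-146} = 2 + 448 \left(- \frac{1}{146}\right) = 2 - \frac{224}{73} = - \frac{78}{73} \approx -1.0685$)
$n = \frac{25}{7}$ ($n = \frac{\left(-1 + 6\right)^{2}}{7} = \frac{5^{2}}{7} = \frac{1}{7} \cdot 25 = \frac{25}{7} \approx 3.5714$)
$\left(J - \left(6 + 0 \left(- \frac{6}{n}\right)\right)\right) 360 = \left(- \frac{78}{73} - \left(6 + 0 \left(- \frac{6}{\frac{25}{7}}\right)\right)\right) 360 = \left(- \frac{78}{73} - \left(6 + 0 \left(\left(-6\right) \frac{7}{25}\right)\right)\right) 360 = \left(- \frac{78}{73} + \left(-6 + 0 \left(- \frac{42}{25}\right)\right)\right) 360 = \left(- \frac{78}{73} + \left(-6 + 0\right)\right) 360 = \left(- \frac{78}{73} - 6\right) 360 = \left(- \frac{516}{73}\right) 360 = - \frac{185760}{73}$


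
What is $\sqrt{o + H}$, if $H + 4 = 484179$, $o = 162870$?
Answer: $7 \sqrt{13205} \approx 804.39$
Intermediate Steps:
$H = 484175$ ($H = -4 + 484179 = 484175$)
$\sqrt{o + H} = \sqrt{162870 + 484175} = \sqrt{647045} = 7 \sqrt{13205}$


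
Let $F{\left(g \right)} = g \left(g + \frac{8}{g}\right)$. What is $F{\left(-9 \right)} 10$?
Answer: $890$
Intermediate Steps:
$F{\left(-9 \right)} 10 = \left(8 + \left(-9\right)^{2}\right) 10 = \left(8 + 81\right) 10 = 89 \cdot 10 = 890$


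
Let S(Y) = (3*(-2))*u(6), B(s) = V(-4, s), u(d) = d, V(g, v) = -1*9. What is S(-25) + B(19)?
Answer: -45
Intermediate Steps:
V(g, v) = -9
B(s) = -9
S(Y) = -36 (S(Y) = (3*(-2))*6 = -6*6 = -36)
S(-25) + B(19) = -36 - 9 = -45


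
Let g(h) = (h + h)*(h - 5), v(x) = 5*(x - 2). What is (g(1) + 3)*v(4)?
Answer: -50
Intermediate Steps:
v(x) = -10 + 5*x (v(x) = 5*(-2 + x) = -10 + 5*x)
g(h) = 2*h*(-5 + h) (g(h) = (2*h)*(-5 + h) = 2*h*(-5 + h))
(g(1) + 3)*v(4) = (2*1*(-5 + 1) + 3)*(-10 + 5*4) = (2*1*(-4) + 3)*(-10 + 20) = (-8 + 3)*10 = -5*10 = -50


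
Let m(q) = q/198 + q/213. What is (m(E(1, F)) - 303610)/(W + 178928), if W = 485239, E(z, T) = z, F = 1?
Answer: -4268149243/9336859686 ≈ -0.45713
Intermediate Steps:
m(q) = 137*q/14058 (m(q) = q*(1/198) + q*(1/213) = q/198 + q/213 = 137*q/14058)
(m(E(1, F)) - 303610)/(W + 178928) = ((137/14058)*1 - 303610)/(485239 + 178928) = (137/14058 - 303610)/664167 = -4268149243/14058*1/664167 = -4268149243/9336859686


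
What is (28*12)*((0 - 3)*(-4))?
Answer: 4032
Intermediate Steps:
(28*12)*((0 - 3)*(-4)) = 336*(-3*(-4)) = 336*12 = 4032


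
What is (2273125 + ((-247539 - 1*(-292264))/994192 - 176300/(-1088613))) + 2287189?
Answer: 4935583993903434569/1082290335696 ≈ 4.5603e+6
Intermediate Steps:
(2273125 + ((-247539 - 1*(-292264))/994192 - 176300/(-1088613))) + 2287189 = (2273125 + ((-247539 + 292264)*(1/994192) - 176300*(-1/1088613))) + 2287189 = (2273125 + (44725*(1/994192) + 176300/1088613)) + 2287189 = (2273125 + (44725/994192 + 176300/1088613)) + 2287189 = (2273125 + 223964266025/1082290335696) + 2287189 = 2460181443293236025/1082290335696 + 2287189 = 4935583993903434569/1082290335696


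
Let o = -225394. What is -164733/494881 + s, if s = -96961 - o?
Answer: 63558886740/494881 ≈ 1.2843e+5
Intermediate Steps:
s = 128433 (s = -96961 - 1*(-225394) = -96961 + 225394 = 128433)
-164733/494881 + s = -164733/494881 + 128433 = 63558886740/494881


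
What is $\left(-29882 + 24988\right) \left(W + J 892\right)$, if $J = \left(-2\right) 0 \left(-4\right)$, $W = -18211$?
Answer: $89124634$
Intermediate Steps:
$J = 0$ ($J = 0 \left(-4\right) = 0$)
$\left(-29882 + 24988\right) \left(W + J 892\right) = \left(-29882 + 24988\right) \left(-18211 + 0 \cdot 892\right) = - 4894 \left(-18211 + 0\right) = \left(-4894\right) \left(-18211\right) = 89124634$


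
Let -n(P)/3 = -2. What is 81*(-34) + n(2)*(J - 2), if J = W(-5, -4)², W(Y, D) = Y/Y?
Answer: -2760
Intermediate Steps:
W(Y, D) = 1
n(P) = 6 (n(P) = -3*(-2) = 6)
J = 1 (J = 1² = 1)
81*(-34) + n(2)*(J - 2) = 81*(-34) + 6*(1 - 2) = -2754 + 6*(-1) = -2754 - 6 = -2760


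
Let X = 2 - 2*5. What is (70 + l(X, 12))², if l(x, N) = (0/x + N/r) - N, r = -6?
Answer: 3136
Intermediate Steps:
X = -8 (X = 2 - 10 = -8)
l(x, N) = -7*N/6 (l(x, N) = (0/x + N/(-6)) - N = (0 + N*(-⅙)) - N = (0 - N/6) - N = -N/6 - N = -7*N/6)
(70 + l(X, 12))² = (70 - 7/6*12)² = (70 - 14)² = 56² = 3136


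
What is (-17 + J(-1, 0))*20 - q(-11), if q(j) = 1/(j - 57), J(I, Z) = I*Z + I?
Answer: -24479/68 ≈ -359.99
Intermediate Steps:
J(I, Z) = I + I*Z
q(j) = 1/(-57 + j)
(-17 + J(-1, 0))*20 - q(-11) = (-17 - (1 + 0))*20 - 1/(-57 - 11) = (-17 - 1*1)*20 - 1/(-68) = (-17 - 1)*20 - 1*(-1/68) = -18*20 + 1/68 = -360 + 1/68 = -24479/68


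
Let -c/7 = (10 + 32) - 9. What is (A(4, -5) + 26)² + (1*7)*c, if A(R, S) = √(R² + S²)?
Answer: -900 + 52*√41 ≈ -567.04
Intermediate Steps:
c = -231 (c = -7*((10 + 32) - 9) = -7*(42 - 9) = -7*33 = -231)
(A(4, -5) + 26)² + (1*7)*c = (√(4² + (-5)²) + 26)² + (1*7)*(-231) = (√(16 + 25) + 26)² + 7*(-231) = (√41 + 26)² - 1617 = (26 + √41)² - 1617 = -1617 + (26 + √41)²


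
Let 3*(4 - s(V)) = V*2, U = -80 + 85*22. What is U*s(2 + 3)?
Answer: 3580/3 ≈ 1193.3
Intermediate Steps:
U = 1790 (U = -80 + 1870 = 1790)
s(V) = 4 - 2*V/3 (s(V) = 4 - V*2/3 = 4 - 2*V/3)
U*s(2 + 3) = 1790*(4 - 2*(2 + 3)/3) = 1790*(4 - ⅔*5) = 1790*(4 - 10/3) = 1790*(⅔) = 3580/3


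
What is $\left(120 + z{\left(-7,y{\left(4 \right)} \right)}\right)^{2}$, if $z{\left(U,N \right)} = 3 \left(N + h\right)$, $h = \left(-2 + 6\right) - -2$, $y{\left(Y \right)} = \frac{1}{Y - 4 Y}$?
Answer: $\frac{303601}{16} \approx 18975.0$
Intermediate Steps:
$y{\left(Y \right)} = - \frac{1}{3 Y}$ ($y{\left(Y \right)} = \frac{1}{\left(-3\right) Y} = - \frac{1}{3 Y}$)
$h = 6$ ($h = 4 + 2 = 6$)
$z{\left(U,N \right)} = 18 + 3 N$ ($z{\left(U,N \right)} = 3 \left(N + 6\right) = 3 \left(6 + N\right) = 18 + 3 N$)
$\left(120 + z{\left(-7,y{\left(4 \right)} \right)}\right)^{2} = \left(120 + \left(18 + 3 \left(- \frac{1}{3 \cdot 4}\right)\right)\right)^{2} = \left(120 + \left(18 + 3 \left(\left(- \frac{1}{3}\right) \frac{1}{4}\right)\right)\right)^{2} = \left(120 + \left(18 + 3 \left(- \frac{1}{12}\right)\right)\right)^{2} = \left(120 + \left(18 - \frac{1}{4}\right)\right)^{2} = \left(120 + \frac{71}{4}\right)^{2} = \left(\frac{551}{4}\right)^{2} = \frac{303601}{16}$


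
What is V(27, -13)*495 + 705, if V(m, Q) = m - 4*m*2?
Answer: -92850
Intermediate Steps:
V(m, Q) = -7*m (V(m, Q) = m - 8*m = -7*m)
V(27, -13)*495 + 705 = -7*27*495 + 705 = -189*495 + 705 = -93555 + 705 = -92850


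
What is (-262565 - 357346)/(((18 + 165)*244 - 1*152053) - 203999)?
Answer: 68879/34600 ≈ 1.9907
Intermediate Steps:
(-262565 - 357346)/(((18 + 165)*244 - 1*152053) - 203999) = -619911/((183*244 - 152053) - 203999) = -619911/((44652 - 152053) - 203999) = -619911/(-107401 - 203999) = -619911/(-311400) = -619911*(-1/311400) = 68879/34600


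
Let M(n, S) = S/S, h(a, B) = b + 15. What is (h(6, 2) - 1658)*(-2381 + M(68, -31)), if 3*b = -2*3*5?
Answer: 3934140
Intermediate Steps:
b = -10 (b = (-2*3*5)/3 = (-6*5)/3 = (1/3)*(-30) = -10)
h(a, B) = 5 (h(a, B) = -10 + 15 = 5)
M(n, S) = 1
(h(6, 2) - 1658)*(-2381 + M(68, -31)) = (5 - 1658)*(-2381 + 1) = -1653*(-2380) = 3934140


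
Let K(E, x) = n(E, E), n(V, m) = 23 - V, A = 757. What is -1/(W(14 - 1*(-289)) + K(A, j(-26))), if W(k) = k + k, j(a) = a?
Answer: 1/128 ≈ 0.0078125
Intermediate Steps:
W(k) = 2*k
K(E, x) = 23 - E
-1/(W(14 - 1*(-289)) + K(A, j(-26))) = -1/(2*(14 - 1*(-289)) + (23 - 1*757)) = -1/(2*(14 + 289) + (23 - 757)) = -1/(2*303 - 734) = -1/(606 - 734) = -1/(-128) = -1*(-1/128) = 1/128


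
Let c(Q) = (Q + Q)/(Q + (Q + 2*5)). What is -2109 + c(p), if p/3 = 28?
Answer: -187617/89 ≈ -2108.1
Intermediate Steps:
p = 84 (p = 3*28 = 84)
c(Q) = 2*Q/(10 + 2*Q) (c(Q) = (2*Q)/(Q + (Q + 10)) = (2*Q)/(Q + (10 + Q)) = (2*Q)/(10 + 2*Q) = 2*Q/(10 + 2*Q))
-2109 + c(p) = -2109 + 84/(5 + 84) = -2109 + 84/89 = -187617/89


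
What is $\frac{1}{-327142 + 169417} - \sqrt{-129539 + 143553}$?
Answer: $- \frac{1}{157725} - 7 \sqrt{286} \approx -118.38$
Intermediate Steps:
$\frac{1}{-327142 + 169417} - \sqrt{-129539 + 143553} = \frac{1}{-157725} - \sqrt{14014} = - \frac{1}{157725} - 7 \sqrt{286}$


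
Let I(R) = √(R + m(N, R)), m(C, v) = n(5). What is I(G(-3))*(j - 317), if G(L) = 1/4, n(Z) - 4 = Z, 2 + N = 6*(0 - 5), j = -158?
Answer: -475*√37/2 ≈ -1444.7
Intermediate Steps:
N = -32 (N = -2 + 6*(0 - 5) = -2 + 6*(-5) = -2 - 30 = -32)
n(Z) = 4 + Z
m(C, v) = 9 (m(C, v) = 4 + 5 = 9)
G(L) = ¼
I(R) = √(9 + R) (I(R) = √(R + 9) = √(9 + R))
I(G(-3))*(j - 317) = √(9 + ¼)*(-158 - 317) = √(37/4)*(-475) = (√37/2)*(-475) = -475*√37/2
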